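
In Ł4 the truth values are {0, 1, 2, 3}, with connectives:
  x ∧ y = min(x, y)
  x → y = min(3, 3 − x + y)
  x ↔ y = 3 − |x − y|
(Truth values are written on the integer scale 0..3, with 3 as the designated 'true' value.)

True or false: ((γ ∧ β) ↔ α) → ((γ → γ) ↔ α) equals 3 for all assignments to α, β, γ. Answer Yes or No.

Counterexample: take α = 0, β = 0, γ = 0.
γ ∧ β = 0 ∧ 0 = 0
(γ ∧ β) ↔ α = 0 ↔ 0 = 3
γ → γ = 0 → 0 = 3
(γ → γ) ↔ α = 3 ↔ 0 = 0
((γ ∧ β) ↔ α) → ((γ → γ) ↔ α) = 3 → 0 = 0
This gives 0 ≠ 3.

No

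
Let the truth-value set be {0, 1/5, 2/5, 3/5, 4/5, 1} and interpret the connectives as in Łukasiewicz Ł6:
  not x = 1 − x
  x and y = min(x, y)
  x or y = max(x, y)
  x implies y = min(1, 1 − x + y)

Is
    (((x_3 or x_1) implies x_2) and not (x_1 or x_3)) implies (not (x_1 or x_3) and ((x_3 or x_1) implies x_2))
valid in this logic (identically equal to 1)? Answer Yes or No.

At x_1 = 1/5, x_2 = 3/5, x_3 = 1/5, for instance:
x_3 or x_1 = 1/5 or 1/5 = 1/5
(x_3 or x_1) implies x_2 = 1/5 implies 3/5 = 1
x_1 or x_3 = 1/5 or 1/5 = 1/5
not (x_1 or x_3) = not 1/5 = 4/5
((x_3 or x_1) implies x_2) and not (x_1 or x_3) = 1 and 4/5 = 4/5
not (x_1 or x_3) and ((x_3 or x_1) implies x_2) = 4/5 and 1 = 4/5
(((x_3 or x_1) implies x_2) and not (x_1 or x_3)) implies (not (x_1 or x_3) and ((x_3 or x_1) implies x_2)) = 4/5 implies 4/5 = 1
and checking the remaining 215 assignments likewise gives ≥ 1 in every case.

Yes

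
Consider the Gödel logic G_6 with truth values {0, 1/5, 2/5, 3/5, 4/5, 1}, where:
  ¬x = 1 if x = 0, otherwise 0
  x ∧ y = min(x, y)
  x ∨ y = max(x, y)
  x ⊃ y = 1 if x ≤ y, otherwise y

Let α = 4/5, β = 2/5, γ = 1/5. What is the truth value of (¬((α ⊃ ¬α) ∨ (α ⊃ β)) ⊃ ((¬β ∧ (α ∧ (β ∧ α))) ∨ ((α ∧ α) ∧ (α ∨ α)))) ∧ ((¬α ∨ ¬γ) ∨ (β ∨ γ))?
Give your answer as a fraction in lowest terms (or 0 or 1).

2/5

¬α = ¬4/5 = 0
α ⊃ ¬α = 4/5 ⊃ 0 = 0
α ⊃ β = 4/5 ⊃ 2/5 = 2/5
(α ⊃ ¬α) ∨ (α ⊃ β) = 0 ∨ 2/5 = 2/5
¬((α ⊃ ¬α) ∨ (α ⊃ β)) = ¬2/5 = 0
¬β = ¬2/5 = 0
β ∧ α = 2/5 ∧ 4/5 = 2/5
α ∧ (β ∧ α) = 4/5 ∧ 2/5 = 2/5
¬β ∧ (α ∧ (β ∧ α)) = 0 ∧ 2/5 = 0
α ∧ α = 4/5 ∧ 4/5 = 4/5
α ∨ α = 4/5 ∨ 4/5 = 4/5
(α ∧ α) ∧ (α ∨ α) = 4/5 ∧ 4/5 = 4/5
(¬β ∧ (α ∧ (β ∧ α))) ∨ ((α ∧ α) ∧ (α ∨ α)) = 0 ∨ 4/5 = 4/5
¬((α ⊃ ¬α) ∨ (α ⊃ β)) ⊃ ((¬β ∧ (α ∧ (β ∧ α))) ∨ ((α ∧ α) ∧ (α ∨ α))) = 0 ⊃ 4/5 = 1
¬α = ¬4/5 = 0
¬γ = ¬1/5 = 0
¬α ∨ ¬γ = 0 ∨ 0 = 0
β ∨ γ = 2/5 ∨ 1/5 = 2/5
(¬α ∨ ¬γ) ∨ (β ∨ γ) = 0 ∨ 2/5 = 2/5
(¬((α ⊃ ¬α) ∨ (α ⊃ β)) ⊃ ((¬β ∧ (α ∧ (β ∧ α))) ∨ ((α ∧ α) ∧ (α ∨ α)))) ∧ ((¬α ∨ ¬γ) ∨ (β ∨ γ)) = 1 ∧ 2/5 = 2/5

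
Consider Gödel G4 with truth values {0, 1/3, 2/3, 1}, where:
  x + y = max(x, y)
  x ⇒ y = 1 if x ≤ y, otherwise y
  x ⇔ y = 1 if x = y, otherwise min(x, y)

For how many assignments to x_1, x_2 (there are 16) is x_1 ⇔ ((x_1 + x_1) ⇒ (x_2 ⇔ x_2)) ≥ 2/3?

x_1 = 0, x_2 = 0 ↦ 0  <
x_1 = 0, x_2 = 1/3 ↦ 0  <
x_1 = 0, x_2 = 2/3 ↦ 0  <
x_1 = 0, x_2 = 1 ↦ 0  <
x_1 = 1/3, x_2 = 0 ↦ 1/3  <
x_1 = 1/3, x_2 = 1/3 ↦ 1/3  <
x_1 = 1/3, x_2 = 2/3 ↦ 1/3  <
x_1 = 1/3, x_2 = 1 ↦ 1/3  <
x_1 = 2/3, x_2 = 0 ↦ 2/3  ≥
x_1 = 2/3, x_2 = 1/3 ↦ 2/3  ≥
x_1 = 2/3, x_2 = 2/3 ↦ 2/3  ≥
x_1 = 2/3, x_2 = 1 ↦ 2/3  ≥
x_1 = 1, x_2 = 0 ↦ 1  ≥
x_1 = 1, x_2 = 1/3 ↦ 1  ≥
x_1 = 1, x_2 = 2/3 ↦ 1  ≥
x_1 = 1, x_2 = 1 ↦ 1  ≥
So 8 of the 16 assignments meet the threshold.

8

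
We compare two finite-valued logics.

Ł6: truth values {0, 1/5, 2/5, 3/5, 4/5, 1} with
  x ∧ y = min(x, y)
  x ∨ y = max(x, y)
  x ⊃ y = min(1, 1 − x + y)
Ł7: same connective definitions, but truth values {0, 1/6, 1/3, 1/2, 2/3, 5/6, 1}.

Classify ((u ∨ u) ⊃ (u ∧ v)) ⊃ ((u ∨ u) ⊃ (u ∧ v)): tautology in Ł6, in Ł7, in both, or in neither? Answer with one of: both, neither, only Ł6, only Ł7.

In Ł6: every assignment gives 1 — tautology.
In Ł7: every assignment gives 1 — tautology.

both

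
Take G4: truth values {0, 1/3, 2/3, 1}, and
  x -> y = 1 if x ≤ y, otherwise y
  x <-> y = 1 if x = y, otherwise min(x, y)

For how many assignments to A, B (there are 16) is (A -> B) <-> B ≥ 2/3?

13

A = 0, B = 0 ↦ 0  <
A = 0, B = 1/3 ↦ 1/3  <
A = 0, B = 2/3 ↦ 2/3  ≥
A = 0, B = 1 ↦ 1  ≥
A = 1/3, B = 0 ↦ 1  ≥
A = 1/3, B = 1/3 ↦ 1/3  <
A = 1/3, B = 2/3 ↦ 2/3  ≥
A = 1/3, B = 1 ↦ 1  ≥
A = 2/3, B = 0 ↦ 1  ≥
A = 2/3, B = 1/3 ↦ 1  ≥
A = 2/3, B = 2/3 ↦ 2/3  ≥
A = 2/3, B = 1 ↦ 1  ≥
A = 1, B = 0 ↦ 1  ≥
A = 1, B = 1/3 ↦ 1  ≥
A = 1, B = 2/3 ↦ 1  ≥
A = 1, B = 1 ↦ 1  ≥
So 13 of the 16 assignments meet the threshold.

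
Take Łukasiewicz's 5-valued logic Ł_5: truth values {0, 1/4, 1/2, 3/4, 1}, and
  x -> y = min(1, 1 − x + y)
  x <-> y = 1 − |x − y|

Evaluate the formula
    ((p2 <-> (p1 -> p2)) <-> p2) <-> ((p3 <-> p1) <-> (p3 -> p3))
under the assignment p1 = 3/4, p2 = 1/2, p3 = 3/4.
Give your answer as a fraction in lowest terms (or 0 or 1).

p1 -> p2 = 3/4 -> 1/2 = 3/4
p2 <-> (p1 -> p2) = 1/2 <-> 3/4 = 3/4
(p2 <-> (p1 -> p2)) <-> p2 = 3/4 <-> 1/2 = 3/4
p3 <-> p1 = 3/4 <-> 3/4 = 1
p3 -> p3 = 3/4 -> 3/4 = 1
(p3 <-> p1) <-> (p3 -> p3) = 1 <-> 1 = 1
((p2 <-> (p1 -> p2)) <-> p2) <-> ((p3 <-> p1) <-> (p3 -> p3)) = 3/4 <-> 1 = 3/4

3/4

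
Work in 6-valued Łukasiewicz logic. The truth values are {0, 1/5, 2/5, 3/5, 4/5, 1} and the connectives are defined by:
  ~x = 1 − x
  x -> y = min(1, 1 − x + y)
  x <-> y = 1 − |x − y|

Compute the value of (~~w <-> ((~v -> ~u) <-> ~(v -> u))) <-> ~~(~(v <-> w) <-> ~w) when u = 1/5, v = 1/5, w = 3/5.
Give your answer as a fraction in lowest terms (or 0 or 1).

~w = ~3/5 = 2/5
~~w = ~2/5 = 3/5
~v = ~1/5 = 4/5
~u = ~1/5 = 4/5
~v -> ~u = 4/5 -> 4/5 = 1
v -> u = 1/5 -> 1/5 = 1
~(v -> u) = ~1 = 0
(~v -> ~u) <-> ~(v -> u) = 1 <-> 0 = 0
~~w <-> ((~v -> ~u) <-> ~(v -> u)) = 3/5 <-> 0 = 2/5
v <-> w = 1/5 <-> 3/5 = 3/5
~(v <-> w) = ~3/5 = 2/5
~w = ~3/5 = 2/5
~(v <-> w) <-> ~w = 2/5 <-> 2/5 = 1
~(~(v <-> w) <-> ~w) = ~1 = 0
~~(~(v <-> w) <-> ~w) = ~0 = 1
(~~w <-> ((~v -> ~u) <-> ~(v -> u))) <-> ~~(~(v <-> w) <-> ~w) = 2/5 <-> 1 = 2/5

2/5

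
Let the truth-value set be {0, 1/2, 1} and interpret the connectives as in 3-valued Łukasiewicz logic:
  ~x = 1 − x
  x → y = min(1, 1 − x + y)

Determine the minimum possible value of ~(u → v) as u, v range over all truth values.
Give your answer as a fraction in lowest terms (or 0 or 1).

Take u = 0, v = 0:
u → v = 0 → 0 = 1
~(u → v) = ~1 = 0
No assignment yields a value below 0, so this is the minimum.

0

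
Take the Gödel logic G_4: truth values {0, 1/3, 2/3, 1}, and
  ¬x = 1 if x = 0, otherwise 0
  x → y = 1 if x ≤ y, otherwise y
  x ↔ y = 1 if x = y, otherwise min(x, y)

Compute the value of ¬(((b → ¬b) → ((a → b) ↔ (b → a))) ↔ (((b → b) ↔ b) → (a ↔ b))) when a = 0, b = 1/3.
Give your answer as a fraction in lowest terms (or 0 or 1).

¬b = ¬1/3 = 0
b → ¬b = 1/3 → 0 = 0
a → b = 0 → 1/3 = 1
b → a = 1/3 → 0 = 0
(a → b) ↔ (b → a) = 1 ↔ 0 = 0
(b → ¬b) → ((a → b) ↔ (b → a)) = 0 → 0 = 1
b → b = 1/3 → 1/3 = 1
(b → b) ↔ b = 1 ↔ 1/3 = 1/3
a ↔ b = 0 ↔ 1/3 = 0
((b → b) ↔ b) → (a ↔ b) = 1/3 → 0 = 0
((b → ¬b) → ((a → b) ↔ (b → a))) ↔ (((b → b) ↔ b) → (a ↔ b)) = 1 ↔ 0 = 0
¬(((b → ¬b) → ((a → b) ↔ (b → a))) ↔ (((b → b) ↔ b) → (a ↔ b))) = ¬0 = 1

1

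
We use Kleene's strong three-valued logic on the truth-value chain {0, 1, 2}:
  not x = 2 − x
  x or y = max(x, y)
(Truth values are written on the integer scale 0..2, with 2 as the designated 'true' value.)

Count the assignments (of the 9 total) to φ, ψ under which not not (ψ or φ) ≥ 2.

5

φ = 0, ψ = 0 ↦ 0  <
φ = 0, ψ = 1 ↦ 1  <
φ = 0, ψ = 2 ↦ 2  ≥
φ = 1, ψ = 0 ↦ 1  <
φ = 1, ψ = 1 ↦ 1  <
φ = 1, ψ = 2 ↦ 2  ≥
φ = 2, ψ = 0 ↦ 2  ≥
φ = 2, ψ = 1 ↦ 2  ≥
φ = 2, ψ = 2 ↦ 2  ≥
So 5 of the 9 assignments meet the threshold.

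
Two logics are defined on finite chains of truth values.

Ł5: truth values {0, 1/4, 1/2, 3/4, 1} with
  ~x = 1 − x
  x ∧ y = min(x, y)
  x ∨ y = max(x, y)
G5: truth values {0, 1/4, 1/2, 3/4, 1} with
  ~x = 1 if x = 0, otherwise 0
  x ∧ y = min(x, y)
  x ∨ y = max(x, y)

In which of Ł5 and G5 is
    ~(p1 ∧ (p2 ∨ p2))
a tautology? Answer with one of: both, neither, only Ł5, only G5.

neither

In Ł5: at p1 = 1/4, p2 = 1/4 the value is 3/4 — not a tautology.
In G5: at p1 = 1/4, p2 = 1/4 the value is 0 — not a tautology.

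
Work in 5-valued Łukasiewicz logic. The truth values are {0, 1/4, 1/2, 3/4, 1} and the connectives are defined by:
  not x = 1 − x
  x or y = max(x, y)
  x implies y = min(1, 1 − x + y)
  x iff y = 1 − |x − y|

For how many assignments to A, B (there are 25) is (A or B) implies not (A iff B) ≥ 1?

9

value 1: 9 assignments (counts)
value 3/4: 7 assignments
value 1/2: 5 assignments
value 1/4: 3 assignments
value 0: 1 assignment
So 9 of the 25 assignments meet the threshold.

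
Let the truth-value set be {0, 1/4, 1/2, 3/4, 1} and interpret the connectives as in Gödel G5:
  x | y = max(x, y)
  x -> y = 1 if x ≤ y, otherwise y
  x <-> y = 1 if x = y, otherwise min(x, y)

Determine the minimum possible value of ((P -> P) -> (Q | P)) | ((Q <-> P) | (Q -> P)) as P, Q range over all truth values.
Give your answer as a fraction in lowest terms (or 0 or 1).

Take P = 0, Q = 1/4:
P -> P = 0 -> 0 = 1
Q | P = 1/4 | 0 = 1/4
(P -> P) -> (Q | P) = 1 -> 1/4 = 1/4
Q <-> P = 1/4 <-> 0 = 0
Q -> P = 1/4 -> 0 = 0
(Q <-> P) | (Q -> P) = 0 | 0 = 0
((P -> P) -> (Q | P)) | ((Q <-> P) | (Q -> P)) = 1/4 | 0 = 1/4
No assignment yields a value below 1/4, so this is the minimum.

1/4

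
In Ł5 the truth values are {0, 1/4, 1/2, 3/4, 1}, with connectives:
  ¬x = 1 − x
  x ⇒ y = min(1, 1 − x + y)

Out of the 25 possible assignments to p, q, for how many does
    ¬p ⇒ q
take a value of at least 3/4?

19

value 1: 15 assignments (counts)
value 3/4: 4 assignments (counts)
value 1/2: 3 assignments
value 1/4: 2 assignments
value 0: 1 assignment
So 19 of the 25 assignments meet the threshold.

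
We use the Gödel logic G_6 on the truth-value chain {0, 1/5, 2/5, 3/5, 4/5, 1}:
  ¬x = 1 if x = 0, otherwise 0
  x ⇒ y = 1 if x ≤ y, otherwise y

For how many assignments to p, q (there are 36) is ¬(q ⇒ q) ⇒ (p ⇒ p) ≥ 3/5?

value 1: 36 assignments (counts)
So 36 of the 36 assignments meet the threshold.

36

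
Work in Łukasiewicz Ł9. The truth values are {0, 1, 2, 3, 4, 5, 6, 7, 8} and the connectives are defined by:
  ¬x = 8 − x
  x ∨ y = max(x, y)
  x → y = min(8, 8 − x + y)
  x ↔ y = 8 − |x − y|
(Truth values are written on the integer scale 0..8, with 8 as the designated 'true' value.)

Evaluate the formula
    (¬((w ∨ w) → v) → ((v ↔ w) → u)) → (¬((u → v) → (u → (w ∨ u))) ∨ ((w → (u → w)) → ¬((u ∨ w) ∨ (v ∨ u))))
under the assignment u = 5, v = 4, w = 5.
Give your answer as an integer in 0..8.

w ∨ w = 5 ∨ 5 = 5
(w ∨ w) → v = 5 → 4 = 7
¬((w ∨ w) → v) = ¬7 = 1
v ↔ w = 4 ↔ 5 = 7
(v ↔ w) → u = 7 → 5 = 6
¬((w ∨ w) → v) → ((v ↔ w) → u) = 1 → 6 = 8
u → v = 5 → 4 = 7
w ∨ u = 5 ∨ 5 = 5
u → (w ∨ u) = 5 → 5 = 8
(u → v) → (u → (w ∨ u)) = 7 → 8 = 8
¬((u → v) → (u → (w ∨ u))) = ¬8 = 0
u → w = 5 → 5 = 8
w → (u → w) = 5 → 8 = 8
u ∨ w = 5 ∨ 5 = 5
v ∨ u = 4 ∨ 5 = 5
(u ∨ w) ∨ (v ∨ u) = 5 ∨ 5 = 5
¬((u ∨ w) ∨ (v ∨ u)) = ¬5 = 3
(w → (u → w)) → ¬((u ∨ w) ∨ (v ∨ u)) = 8 → 3 = 3
¬((u → v) → (u → (w ∨ u))) ∨ ((w → (u → w)) → ¬((u ∨ w) ∨ (v ∨ u))) = 0 ∨ 3 = 3
(¬((w ∨ w) → v) → ((v ↔ w) → u)) → (¬((u → v) → (u → (w ∨ u))) ∨ ((w → (u → w)) → ¬((u ∨ w) ∨ (v ∨ u)))) = 8 → 3 = 3

3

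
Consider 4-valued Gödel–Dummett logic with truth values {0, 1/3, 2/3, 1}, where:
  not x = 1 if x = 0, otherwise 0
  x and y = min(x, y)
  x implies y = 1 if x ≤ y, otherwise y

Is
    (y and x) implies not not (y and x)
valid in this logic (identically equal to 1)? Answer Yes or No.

Yes

x = 0, y = 0 ↦ 1
x = 0, y = 1/3 ↦ 1
x = 0, y = 2/3 ↦ 1
x = 0, y = 1 ↦ 1
x = 1/3, y = 0 ↦ 1
x = 1/3, y = 1/3 ↦ 1
x = 1/3, y = 2/3 ↦ 1
x = 1/3, y = 1 ↦ 1
x = 2/3, y = 0 ↦ 1
x = 2/3, y = 1/3 ↦ 1
x = 2/3, y = 2/3 ↦ 1
x = 2/3, y = 1 ↦ 1
x = 1, y = 0 ↦ 1
x = 1, y = 1/3 ↦ 1
x = 1, y = 2/3 ↦ 1
x = 1, y = 1 ↦ 1
Every assignment gives a value ≥ 1.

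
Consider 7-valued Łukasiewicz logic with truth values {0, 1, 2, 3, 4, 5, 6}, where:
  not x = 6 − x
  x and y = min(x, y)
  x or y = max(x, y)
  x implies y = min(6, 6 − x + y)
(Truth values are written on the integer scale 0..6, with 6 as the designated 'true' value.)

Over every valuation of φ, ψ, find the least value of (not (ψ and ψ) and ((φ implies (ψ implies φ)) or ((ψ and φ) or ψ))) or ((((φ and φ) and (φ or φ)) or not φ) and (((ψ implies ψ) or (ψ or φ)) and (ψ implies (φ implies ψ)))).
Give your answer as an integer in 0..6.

3

Take φ = 3, ψ = 3:
ψ and ψ = 3 and 3 = 3
not (ψ and ψ) = not 3 = 3
ψ implies φ = 3 implies 3 = 6
φ implies (ψ implies φ) = 3 implies 6 = 6
ψ and φ = 3 and 3 = 3
(ψ and φ) or ψ = 3 or 3 = 3
(φ implies (ψ implies φ)) or ((ψ and φ) or ψ) = 6 or 3 = 6
not (ψ and ψ) and ((φ implies (ψ implies φ)) or ((ψ and φ) or ψ)) = 3 and 6 = 3
φ and φ = 3 and 3 = 3
φ or φ = 3 or 3 = 3
(φ and φ) and (φ or φ) = 3 and 3 = 3
not φ = not 3 = 3
((φ and φ) and (φ or φ)) or not φ = 3 or 3 = 3
ψ implies ψ = 3 implies 3 = 6
ψ or φ = 3 or 3 = 3
(ψ implies ψ) or (ψ or φ) = 6 or 3 = 6
φ implies ψ = 3 implies 3 = 6
ψ implies (φ implies ψ) = 3 implies 6 = 6
((ψ implies ψ) or (ψ or φ)) and (ψ implies (φ implies ψ)) = 6 and 6 = 6
(((φ and φ) and (φ or φ)) or not φ) and (((ψ implies ψ) or (ψ or φ)) and (ψ implies (φ implies ψ))) = 3 and 6 = 3
(not (ψ and ψ) and ((φ implies (ψ implies φ)) or ((ψ and φ) or ψ))) or ((((φ and φ) and (φ or φ)) or not φ) and (((ψ implies ψ) or (ψ or φ)) and (ψ implies (φ implies ψ)))) = 3 or 3 = 3
No assignment yields a value below 3, so this is the minimum.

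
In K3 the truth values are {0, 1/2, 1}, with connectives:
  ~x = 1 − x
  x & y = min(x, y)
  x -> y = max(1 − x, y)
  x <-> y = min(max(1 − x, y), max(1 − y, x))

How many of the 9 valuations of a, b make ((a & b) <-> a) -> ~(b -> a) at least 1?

a = 0, b = 0 ↦ 0  <
a = 0, b = 1/2 ↦ 1/2  <
a = 0, b = 1 ↦ 1  ≥
a = 1/2, b = 0 ↦ 1/2  <
a = 1/2, b = 1/2 ↦ 1/2  <
a = 1/2, b = 1 ↦ 1/2  <
a = 1, b = 0 ↦ 1  ≥
a = 1, b = 1/2 ↦ 1/2  <
a = 1, b = 1 ↦ 0  <
So 2 of the 9 assignments meet the threshold.

2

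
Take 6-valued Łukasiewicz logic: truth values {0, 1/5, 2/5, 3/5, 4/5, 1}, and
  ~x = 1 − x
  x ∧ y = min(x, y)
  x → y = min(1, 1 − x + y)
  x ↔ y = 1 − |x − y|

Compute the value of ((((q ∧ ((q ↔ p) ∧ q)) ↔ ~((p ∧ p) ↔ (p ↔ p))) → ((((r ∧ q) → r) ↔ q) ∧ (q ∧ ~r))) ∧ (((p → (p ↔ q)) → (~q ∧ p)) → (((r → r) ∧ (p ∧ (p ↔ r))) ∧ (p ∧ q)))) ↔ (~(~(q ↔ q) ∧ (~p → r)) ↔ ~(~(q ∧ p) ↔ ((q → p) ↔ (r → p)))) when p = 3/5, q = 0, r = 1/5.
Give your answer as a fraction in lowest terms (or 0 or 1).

q ↔ p = 0 ↔ 3/5 = 2/5
(q ↔ p) ∧ q = 2/5 ∧ 0 = 0
q ∧ ((q ↔ p) ∧ q) = 0 ∧ 0 = 0
p ∧ p = 3/5 ∧ 3/5 = 3/5
p ↔ p = 3/5 ↔ 3/5 = 1
(p ∧ p) ↔ (p ↔ p) = 3/5 ↔ 1 = 3/5
~((p ∧ p) ↔ (p ↔ p)) = ~3/5 = 2/5
(q ∧ ((q ↔ p) ∧ q)) ↔ ~((p ∧ p) ↔ (p ↔ p)) = 0 ↔ 2/5 = 3/5
r ∧ q = 1/5 ∧ 0 = 0
(r ∧ q) → r = 0 → 1/5 = 1
((r ∧ q) → r) ↔ q = 1 ↔ 0 = 0
~r = ~1/5 = 4/5
q ∧ ~r = 0 ∧ 4/5 = 0
(((r ∧ q) → r) ↔ q) ∧ (q ∧ ~r) = 0 ∧ 0 = 0
((q ∧ ((q ↔ p) ∧ q)) ↔ ~((p ∧ p) ↔ (p ↔ p))) → ((((r ∧ q) → r) ↔ q) ∧ (q ∧ ~r)) = 3/5 → 0 = 2/5
p ↔ q = 3/5 ↔ 0 = 2/5
p → (p ↔ q) = 3/5 → 2/5 = 4/5
~q = ~0 = 1
~q ∧ p = 1 ∧ 3/5 = 3/5
(p → (p ↔ q)) → (~q ∧ p) = 4/5 → 3/5 = 4/5
r → r = 1/5 → 1/5 = 1
p ↔ r = 3/5 ↔ 1/5 = 3/5
p ∧ (p ↔ r) = 3/5 ∧ 3/5 = 3/5
(r → r) ∧ (p ∧ (p ↔ r)) = 1 ∧ 3/5 = 3/5
p ∧ q = 3/5 ∧ 0 = 0
((r → r) ∧ (p ∧ (p ↔ r))) ∧ (p ∧ q) = 3/5 ∧ 0 = 0
((p → (p ↔ q)) → (~q ∧ p)) → (((r → r) ∧ (p ∧ (p ↔ r))) ∧ (p ∧ q)) = 4/5 → 0 = 1/5
(((q ∧ ((q ↔ p) ∧ q)) ↔ ~((p ∧ p) ↔ (p ↔ p))) → ((((r ∧ q) → r) ↔ q) ∧ (q ∧ ~r))) ∧ (((p → (p ↔ q)) → (~q ∧ p)) → (((r → r) ∧ (p ∧ (p ↔ r))) ∧ (p ∧ q))) = 2/5 ∧ 1/5 = 1/5
q ↔ q = 0 ↔ 0 = 1
~(q ↔ q) = ~1 = 0
~p = ~3/5 = 2/5
~p → r = 2/5 → 1/5 = 4/5
~(q ↔ q) ∧ (~p → r) = 0 ∧ 4/5 = 0
~(~(q ↔ q) ∧ (~p → r)) = ~0 = 1
q ∧ p = 0 ∧ 3/5 = 0
~(q ∧ p) = ~0 = 1
q → p = 0 → 3/5 = 1
r → p = 1/5 → 3/5 = 1
(q → p) ↔ (r → p) = 1 ↔ 1 = 1
~(q ∧ p) ↔ ((q → p) ↔ (r → p)) = 1 ↔ 1 = 1
~(~(q ∧ p) ↔ ((q → p) ↔ (r → p))) = ~1 = 0
~(~(q ↔ q) ∧ (~p → r)) ↔ ~(~(q ∧ p) ↔ ((q → p) ↔ (r → p))) = 1 ↔ 0 = 0
((((q ∧ ((q ↔ p) ∧ q)) ↔ ~((p ∧ p) ↔ (p ↔ p))) → ((((r ∧ q) → r) ↔ q) ∧ (q ∧ ~r))) ∧ (((p → (p ↔ q)) → (~q ∧ p)) → (((r → r) ∧ (p ∧ (p ↔ r))) ∧ (p ∧ q)))) ↔ (~(~(q ↔ q) ∧ (~p → r)) ↔ ~(~(q ∧ p) ↔ ((q → p) ↔ (r → p)))) = 1/5 ↔ 0 = 4/5

4/5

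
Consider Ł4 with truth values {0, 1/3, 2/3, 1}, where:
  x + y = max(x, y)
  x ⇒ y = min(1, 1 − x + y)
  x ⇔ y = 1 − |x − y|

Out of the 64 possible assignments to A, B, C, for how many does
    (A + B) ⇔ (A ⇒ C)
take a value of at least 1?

value 1: 17 assignments (counts)
value 2/3: 24 assignments
value 1/3: 15 assignments
value 0: 8 assignments
So 17 of the 64 assignments meet the threshold.

17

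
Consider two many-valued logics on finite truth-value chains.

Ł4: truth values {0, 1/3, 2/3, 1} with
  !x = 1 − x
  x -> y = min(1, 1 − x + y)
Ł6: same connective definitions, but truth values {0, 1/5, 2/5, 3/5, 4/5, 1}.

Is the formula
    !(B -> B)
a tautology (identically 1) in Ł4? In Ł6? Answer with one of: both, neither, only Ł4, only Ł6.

neither

In Ł4: at B = 0 the value is 0 — not a tautology.
In Ł6: at B = 0 the value is 0 — not a tautology.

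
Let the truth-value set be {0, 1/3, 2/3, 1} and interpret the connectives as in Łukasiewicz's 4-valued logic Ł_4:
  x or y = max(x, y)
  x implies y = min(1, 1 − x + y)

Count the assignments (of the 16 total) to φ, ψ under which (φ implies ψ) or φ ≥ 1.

13

φ = 0, ψ = 0 ↦ 1  ≥
φ = 0, ψ = 1/3 ↦ 1  ≥
φ = 0, ψ = 2/3 ↦ 1  ≥
φ = 0, ψ = 1 ↦ 1  ≥
φ = 1/3, ψ = 0 ↦ 2/3  <
φ = 1/3, ψ = 1/3 ↦ 1  ≥
φ = 1/3, ψ = 2/3 ↦ 1  ≥
φ = 1/3, ψ = 1 ↦ 1  ≥
φ = 2/3, ψ = 0 ↦ 2/3  <
φ = 2/3, ψ = 1/3 ↦ 2/3  <
φ = 2/3, ψ = 2/3 ↦ 1  ≥
φ = 2/3, ψ = 1 ↦ 1  ≥
φ = 1, ψ = 0 ↦ 1  ≥
φ = 1, ψ = 1/3 ↦ 1  ≥
φ = 1, ψ = 2/3 ↦ 1  ≥
φ = 1, ψ = 1 ↦ 1  ≥
So 13 of the 16 assignments meet the threshold.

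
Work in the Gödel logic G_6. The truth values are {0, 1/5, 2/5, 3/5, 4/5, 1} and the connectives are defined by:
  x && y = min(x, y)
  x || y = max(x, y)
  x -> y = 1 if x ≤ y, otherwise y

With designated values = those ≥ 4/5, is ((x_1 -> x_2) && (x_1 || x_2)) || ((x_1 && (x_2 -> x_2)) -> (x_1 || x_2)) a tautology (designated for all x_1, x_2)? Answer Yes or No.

Yes

At x_1 = 1/5, x_2 = 1, for instance:
x_1 -> x_2 = 1/5 -> 1 = 1
x_1 || x_2 = 1/5 || 1 = 1
(x_1 -> x_2) && (x_1 || x_2) = 1 && 1 = 1
x_2 -> x_2 = 1 -> 1 = 1
x_1 && (x_2 -> x_2) = 1/5 && 1 = 1/5
x_1 || x_2 = 1/5 || 1 = 1
(x_1 && (x_2 -> x_2)) -> (x_1 || x_2) = 1/5 -> 1 = 1
((x_1 -> x_2) && (x_1 || x_2)) || ((x_1 && (x_2 -> x_2)) -> (x_1 || x_2)) = 1 || 1 = 1
and checking the remaining 35 assignments likewise gives ≥ 4/5 in every case.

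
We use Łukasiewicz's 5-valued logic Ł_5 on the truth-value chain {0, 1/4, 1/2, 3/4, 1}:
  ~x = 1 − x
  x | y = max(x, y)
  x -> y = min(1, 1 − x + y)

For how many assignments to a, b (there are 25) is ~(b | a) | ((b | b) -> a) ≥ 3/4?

19

value 1: 15 assignments (counts)
value 3/4: 4 assignments (counts)
value 1/2: 3 assignments
value 1/4: 2 assignments
value 0: 1 assignment
So 19 of the 25 assignments meet the threshold.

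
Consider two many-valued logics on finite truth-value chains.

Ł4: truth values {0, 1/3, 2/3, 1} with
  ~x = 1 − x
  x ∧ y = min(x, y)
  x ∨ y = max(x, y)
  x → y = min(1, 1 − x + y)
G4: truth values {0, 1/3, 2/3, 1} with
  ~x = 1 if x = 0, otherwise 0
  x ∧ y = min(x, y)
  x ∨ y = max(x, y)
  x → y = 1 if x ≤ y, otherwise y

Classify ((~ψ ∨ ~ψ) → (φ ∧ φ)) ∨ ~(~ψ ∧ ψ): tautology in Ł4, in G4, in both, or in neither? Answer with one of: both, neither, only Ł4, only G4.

In Ł4: at φ = 0, ψ = 1/3 the value is 2/3 — not a tautology.
In G4: every assignment gives 1 — tautology.

only G4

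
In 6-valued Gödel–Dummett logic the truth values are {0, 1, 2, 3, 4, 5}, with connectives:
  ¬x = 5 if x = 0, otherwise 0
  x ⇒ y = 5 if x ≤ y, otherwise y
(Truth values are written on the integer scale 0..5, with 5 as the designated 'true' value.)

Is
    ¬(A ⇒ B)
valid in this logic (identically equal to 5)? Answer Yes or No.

No

Counterexample: take A = 0, B = 0.
A ⇒ B = 0 ⇒ 0 = 5
¬(A ⇒ B) = ¬5 = 0
This gives 0 ≠ 5.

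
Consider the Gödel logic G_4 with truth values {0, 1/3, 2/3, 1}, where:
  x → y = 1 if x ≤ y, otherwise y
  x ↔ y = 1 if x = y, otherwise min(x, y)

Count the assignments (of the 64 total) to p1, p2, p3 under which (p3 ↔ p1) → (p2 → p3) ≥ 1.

58

value 1: 58 assignments (counts)
value 2/3: 1 assignment
value 1/3: 2 assignments
value 0: 3 assignments
So 58 of the 64 assignments meet the threshold.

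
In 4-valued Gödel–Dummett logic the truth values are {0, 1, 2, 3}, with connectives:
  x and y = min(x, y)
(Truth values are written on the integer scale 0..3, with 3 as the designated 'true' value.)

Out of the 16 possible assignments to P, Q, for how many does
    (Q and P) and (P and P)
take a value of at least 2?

P = 0, Q = 0 ↦ 0  <
P = 0, Q = 1 ↦ 0  <
P = 0, Q = 2 ↦ 0  <
P = 0, Q = 3 ↦ 0  <
P = 1, Q = 0 ↦ 0  <
P = 1, Q = 1 ↦ 1  <
P = 1, Q = 2 ↦ 1  <
P = 1, Q = 3 ↦ 1  <
P = 2, Q = 0 ↦ 0  <
P = 2, Q = 1 ↦ 1  <
P = 2, Q = 2 ↦ 2  ≥
P = 2, Q = 3 ↦ 2  ≥
P = 3, Q = 0 ↦ 0  <
P = 3, Q = 1 ↦ 1  <
P = 3, Q = 2 ↦ 2  ≥
P = 3, Q = 3 ↦ 3  ≥
So 4 of the 16 assignments meet the threshold.

4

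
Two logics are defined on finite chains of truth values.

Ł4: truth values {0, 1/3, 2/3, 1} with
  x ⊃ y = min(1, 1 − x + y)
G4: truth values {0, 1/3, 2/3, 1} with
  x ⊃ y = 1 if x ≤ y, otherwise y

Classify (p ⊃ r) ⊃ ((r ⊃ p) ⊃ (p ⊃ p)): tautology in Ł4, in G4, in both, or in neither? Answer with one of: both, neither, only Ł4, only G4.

In Ł4: every assignment gives 1 — tautology.
In G4: every assignment gives 1 — tautology.

both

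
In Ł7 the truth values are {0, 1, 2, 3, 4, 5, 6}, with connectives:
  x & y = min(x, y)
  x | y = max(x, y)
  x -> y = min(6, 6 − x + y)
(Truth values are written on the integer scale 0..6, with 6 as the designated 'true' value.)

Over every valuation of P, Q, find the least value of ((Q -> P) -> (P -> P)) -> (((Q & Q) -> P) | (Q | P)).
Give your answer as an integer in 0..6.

Take P = 0, Q = 3:
Q -> P = 3 -> 0 = 3
P -> P = 0 -> 0 = 6
(Q -> P) -> (P -> P) = 3 -> 6 = 6
Q & Q = 3 & 3 = 3
(Q & Q) -> P = 3 -> 0 = 3
Q | P = 3 | 0 = 3
((Q & Q) -> P) | (Q | P) = 3 | 3 = 3
((Q -> P) -> (P -> P)) -> (((Q & Q) -> P) | (Q | P)) = 6 -> 3 = 3
No assignment yields a value below 3, so this is the minimum.

3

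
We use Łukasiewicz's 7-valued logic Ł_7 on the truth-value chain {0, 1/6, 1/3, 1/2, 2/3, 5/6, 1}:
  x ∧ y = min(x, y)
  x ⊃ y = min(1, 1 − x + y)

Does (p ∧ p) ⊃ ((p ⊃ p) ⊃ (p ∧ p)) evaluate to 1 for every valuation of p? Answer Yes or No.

Yes

p = 0 ↦ 1
p = 1/6 ↦ 1
p = 1/3 ↦ 1
p = 1/2 ↦ 1
p = 2/3 ↦ 1
p = 5/6 ↦ 1
p = 1 ↦ 1
Every assignment gives a value ≥ 1.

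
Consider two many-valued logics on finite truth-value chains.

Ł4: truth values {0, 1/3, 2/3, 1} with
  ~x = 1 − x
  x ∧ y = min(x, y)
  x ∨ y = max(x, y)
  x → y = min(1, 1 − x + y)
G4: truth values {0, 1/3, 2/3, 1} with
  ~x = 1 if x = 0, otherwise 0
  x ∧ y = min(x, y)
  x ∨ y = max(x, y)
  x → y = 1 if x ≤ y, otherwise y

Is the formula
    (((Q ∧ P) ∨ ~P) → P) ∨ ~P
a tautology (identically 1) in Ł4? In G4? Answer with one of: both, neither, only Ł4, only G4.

only G4

In Ł4: at P = 1/3, Q = 0 the value is 2/3 — not a tautology.
In G4: every assignment gives 1 — tautology.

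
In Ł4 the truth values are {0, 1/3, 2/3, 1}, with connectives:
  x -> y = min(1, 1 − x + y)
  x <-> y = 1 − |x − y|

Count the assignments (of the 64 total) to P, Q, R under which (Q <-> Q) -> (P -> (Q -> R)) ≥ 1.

value 1: 54 assignments (counts)
value 2/3: 6 assignments
value 1/3: 3 assignments
value 0: 1 assignment
So 54 of the 64 assignments meet the threshold.

54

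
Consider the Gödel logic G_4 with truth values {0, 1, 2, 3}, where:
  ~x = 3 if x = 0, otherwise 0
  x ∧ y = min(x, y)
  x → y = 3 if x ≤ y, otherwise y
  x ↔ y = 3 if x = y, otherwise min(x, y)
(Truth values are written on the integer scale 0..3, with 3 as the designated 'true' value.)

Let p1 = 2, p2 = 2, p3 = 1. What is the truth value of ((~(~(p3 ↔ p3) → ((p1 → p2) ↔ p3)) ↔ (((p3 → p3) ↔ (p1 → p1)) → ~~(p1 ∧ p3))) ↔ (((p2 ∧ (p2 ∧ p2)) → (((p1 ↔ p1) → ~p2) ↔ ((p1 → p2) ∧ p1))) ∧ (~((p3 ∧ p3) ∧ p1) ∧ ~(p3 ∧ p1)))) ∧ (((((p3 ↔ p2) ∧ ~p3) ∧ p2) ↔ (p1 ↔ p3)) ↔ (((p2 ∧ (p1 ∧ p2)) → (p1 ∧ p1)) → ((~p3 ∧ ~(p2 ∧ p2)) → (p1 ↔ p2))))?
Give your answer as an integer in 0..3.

0

p3 ↔ p3 = 1 ↔ 1 = 3
~(p3 ↔ p3) = ~3 = 0
p1 → p2 = 2 → 2 = 3
(p1 → p2) ↔ p3 = 3 ↔ 1 = 1
~(p3 ↔ p3) → ((p1 → p2) ↔ p3) = 0 → 1 = 3
~(~(p3 ↔ p3) → ((p1 → p2) ↔ p3)) = ~3 = 0
p3 → p3 = 1 → 1 = 3
p1 → p1 = 2 → 2 = 3
(p3 → p3) ↔ (p1 → p1) = 3 ↔ 3 = 3
p1 ∧ p3 = 2 ∧ 1 = 1
~(p1 ∧ p3) = ~1 = 0
~~(p1 ∧ p3) = ~0 = 3
((p3 → p3) ↔ (p1 → p1)) → ~~(p1 ∧ p3) = 3 → 3 = 3
~(~(p3 ↔ p3) → ((p1 → p2) ↔ p3)) ↔ (((p3 → p3) ↔ (p1 → p1)) → ~~(p1 ∧ p3)) = 0 ↔ 3 = 0
p2 ∧ p2 = 2 ∧ 2 = 2
p2 ∧ (p2 ∧ p2) = 2 ∧ 2 = 2
p1 ↔ p1 = 2 ↔ 2 = 3
~p2 = ~2 = 0
(p1 ↔ p1) → ~p2 = 3 → 0 = 0
p1 → p2 = 2 → 2 = 3
(p1 → p2) ∧ p1 = 3 ∧ 2 = 2
((p1 ↔ p1) → ~p2) ↔ ((p1 → p2) ∧ p1) = 0 ↔ 2 = 0
(p2 ∧ (p2 ∧ p2)) → (((p1 ↔ p1) → ~p2) ↔ ((p1 → p2) ∧ p1)) = 2 → 0 = 0
p3 ∧ p3 = 1 ∧ 1 = 1
(p3 ∧ p3) ∧ p1 = 1 ∧ 2 = 1
~((p3 ∧ p3) ∧ p1) = ~1 = 0
p3 ∧ p1 = 1 ∧ 2 = 1
~(p3 ∧ p1) = ~1 = 0
~((p3 ∧ p3) ∧ p1) ∧ ~(p3 ∧ p1) = 0 ∧ 0 = 0
((p2 ∧ (p2 ∧ p2)) → (((p1 ↔ p1) → ~p2) ↔ ((p1 → p2) ∧ p1))) ∧ (~((p3 ∧ p3) ∧ p1) ∧ ~(p3 ∧ p1)) = 0 ∧ 0 = 0
(~(~(p3 ↔ p3) → ((p1 → p2) ↔ p3)) ↔ (((p3 → p3) ↔ (p1 → p1)) → ~~(p1 ∧ p3))) ↔ (((p2 ∧ (p2 ∧ p2)) → (((p1 ↔ p1) → ~p2) ↔ ((p1 → p2) ∧ p1))) ∧ (~((p3 ∧ p3) ∧ p1) ∧ ~(p3 ∧ p1))) = 0 ↔ 0 = 3
p3 ↔ p2 = 1 ↔ 2 = 1
~p3 = ~1 = 0
(p3 ↔ p2) ∧ ~p3 = 1 ∧ 0 = 0
((p3 ↔ p2) ∧ ~p3) ∧ p2 = 0 ∧ 2 = 0
p1 ↔ p3 = 2 ↔ 1 = 1
(((p3 ↔ p2) ∧ ~p3) ∧ p2) ↔ (p1 ↔ p3) = 0 ↔ 1 = 0
p1 ∧ p2 = 2 ∧ 2 = 2
p2 ∧ (p1 ∧ p2) = 2 ∧ 2 = 2
p1 ∧ p1 = 2 ∧ 2 = 2
(p2 ∧ (p1 ∧ p2)) → (p1 ∧ p1) = 2 → 2 = 3
~p3 = ~1 = 0
p2 ∧ p2 = 2 ∧ 2 = 2
~(p2 ∧ p2) = ~2 = 0
~p3 ∧ ~(p2 ∧ p2) = 0 ∧ 0 = 0
p1 ↔ p2 = 2 ↔ 2 = 3
(~p3 ∧ ~(p2 ∧ p2)) → (p1 ↔ p2) = 0 → 3 = 3
((p2 ∧ (p1 ∧ p2)) → (p1 ∧ p1)) → ((~p3 ∧ ~(p2 ∧ p2)) → (p1 ↔ p2)) = 3 → 3 = 3
((((p3 ↔ p2) ∧ ~p3) ∧ p2) ↔ (p1 ↔ p3)) ↔ (((p2 ∧ (p1 ∧ p2)) → (p1 ∧ p1)) → ((~p3 ∧ ~(p2 ∧ p2)) → (p1 ↔ p2))) = 0 ↔ 3 = 0
((~(~(p3 ↔ p3) → ((p1 → p2) ↔ p3)) ↔ (((p3 → p3) ↔ (p1 → p1)) → ~~(p1 ∧ p3))) ↔ (((p2 ∧ (p2 ∧ p2)) → (((p1 ↔ p1) → ~p2) ↔ ((p1 → p2) ∧ p1))) ∧ (~((p3 ∧ p3) ∧ p1) ∧ ~(p3 ∧ p1)))) ∧ (((((p3 ↔ p2) ∧ ~p3) ∧ p2) ↔ (p1 ↔ p3)) ↔ (((p2 ∧ (p1 ∧ p2)) → (p1 ∧ p1)) → ((~p3 ∧ ~(p2 ∧ p2)) → (p1 ↔ p2)))) = 3 ∧ 0 = 0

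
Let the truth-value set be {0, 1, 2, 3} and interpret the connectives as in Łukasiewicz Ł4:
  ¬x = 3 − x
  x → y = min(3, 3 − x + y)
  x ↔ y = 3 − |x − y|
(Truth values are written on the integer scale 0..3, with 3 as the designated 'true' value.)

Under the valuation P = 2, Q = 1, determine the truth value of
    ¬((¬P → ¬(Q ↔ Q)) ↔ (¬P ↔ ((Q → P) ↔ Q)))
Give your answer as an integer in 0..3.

1

¬P = ¬2 = 1
Q ↔ Q = 1 ↔ 1 = 3
¬(Q ↔ Q) = ¬3 = 0
¬P → ¬(Q ↔ Q) = 1 → 0 = 2
¬P = ¬2 = 1
Q → P = 1 → 2 = 3
(Q → P) ↔ Q = 3 ↔ 1 = 1
¬P ↔ ((Q → P) ↔ Q) = 1 ↔ 1 = 3
(¬P → ¬(Q ↔ Q)) ↔ (¬P ↔ ((Q → P) ↔ Q)) = 2 ↔ 3 = 2
¬((¬P → ¬(Q ↔ Q)) ↔ (¬P ↔ ((Q → P) ↔ Q))) = ¬2 = 1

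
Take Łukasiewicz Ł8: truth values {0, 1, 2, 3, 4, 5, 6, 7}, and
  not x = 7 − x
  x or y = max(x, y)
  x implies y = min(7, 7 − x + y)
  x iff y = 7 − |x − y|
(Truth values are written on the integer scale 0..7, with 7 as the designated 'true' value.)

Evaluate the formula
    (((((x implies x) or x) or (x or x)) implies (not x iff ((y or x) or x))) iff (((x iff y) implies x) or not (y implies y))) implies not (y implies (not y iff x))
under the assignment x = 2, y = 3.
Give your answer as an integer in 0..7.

x implies x = 2 implies 2 = 7
(x implies x) or x = 7 or 2 = 7
x or x = 2 or 2 = 2
((x implies x) or x) or (x or x) = 7 or 2 = 7
not x = not 2 = 5
y or x = 3 or 2 = 3
(y or x) or x = 3 or 2 = 3
not x iff ((y or x) or x) = 5 iff 3 = 5
(((x implies x) or x) or (x or x)) implies (not x iff ((y or x) or x)) = 7 implies 5 = 5
x iff y = 2 iff 3 = 6
(x iff y) implies x = 6 implies 2 = 3
y implies y = 3 implies 3 = 7
not (y implies y) = not 7 = 0
((x iff y) implies x) or not (y implies y) = 3 or 0 = 3
((((x implies x) or x) or (x or x)) implies (not x iff ((y or x) or x))) iff (((x iff y) implies x) or not (y implies y)) = 5 iff 3 = 5
not y = not 3 = 4
not y iff x = 4 iff 2 = 5
y implies (not y iff x) = 3 implies 5 = 7
not (y implies (not y iff x)) = not 7 = 0
(((((x implies x) or x) or (x or x)) implies (not x iff ((y or x) or x))) iff (((x iff y) implies x) or not (y implies y))) implies not (y implies (not y iff x)) = 5 implies 0 = 2

2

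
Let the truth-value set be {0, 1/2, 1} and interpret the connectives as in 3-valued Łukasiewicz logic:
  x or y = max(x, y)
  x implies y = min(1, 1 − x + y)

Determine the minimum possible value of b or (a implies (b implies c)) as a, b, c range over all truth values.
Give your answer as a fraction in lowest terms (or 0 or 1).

Take a = 1, b = 1/2, c = 0:
b implies c = 1/2 implies 0 = 1/2
a implies (b implies c) = 1 implies 1/2 = 1/2
b or (a implies (b implies c)) = 1/2 or 1/2 = 1/2
No assignment yields a value below 1/2, so this is the minimum.

1/2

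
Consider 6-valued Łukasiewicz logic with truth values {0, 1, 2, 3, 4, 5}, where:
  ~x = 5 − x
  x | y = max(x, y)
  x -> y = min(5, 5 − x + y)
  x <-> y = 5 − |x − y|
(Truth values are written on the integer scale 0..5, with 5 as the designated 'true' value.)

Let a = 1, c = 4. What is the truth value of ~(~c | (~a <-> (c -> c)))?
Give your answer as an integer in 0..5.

~c = ~4 = 1
~a = ~1 = 4
c -> c = 4 -> 4 = 5
~a <-> (c -> c) = 4 <-> 5 = 4
~c | (~a <-> (c -> c)) = 1 | 4 = 4
~(~c | (~a <-> (c -> c))) = ~4 = 1

1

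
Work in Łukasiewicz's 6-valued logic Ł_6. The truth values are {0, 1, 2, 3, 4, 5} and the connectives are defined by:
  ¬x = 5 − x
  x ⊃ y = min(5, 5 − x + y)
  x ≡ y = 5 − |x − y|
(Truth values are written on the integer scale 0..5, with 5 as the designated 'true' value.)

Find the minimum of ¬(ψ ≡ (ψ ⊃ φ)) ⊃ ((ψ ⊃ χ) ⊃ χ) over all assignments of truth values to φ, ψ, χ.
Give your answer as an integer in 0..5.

0

Take φ = 0, ψ = 0, χ = 0:
ψ ⊃ φ = 0 ⊃ 0 = 5
ψ ≡ (ψ ⊃ φ) = 0 ≡ 5 = 0
¬(ψ ≡ (ψ ⊃ φ)) = ¬0 = 5
ψ ⊃ χ = 0 ⊃ 0 = 5
(ψ ⊃ χ) ⊃ χ = 5 ⊃ 0 = 0
¬(ψ ≡ (ψ ⊃ φ)) ⊃ ((ψ ⊃ χ) ⊃ χ) = 5 ⊃ 0 = 0
No assignment yields a value below 0, so this is the minimum.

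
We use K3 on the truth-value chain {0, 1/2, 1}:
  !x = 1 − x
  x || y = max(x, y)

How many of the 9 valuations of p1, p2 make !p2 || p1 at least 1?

p1 = 0, p2 = 0 ↦ 1  ≥
p1 = 0, p2 = 1/2 ↦ 1/2  <
p1 = 0, p2 = 1 ↦ 0  <
p1 = 1/2, p2 = 0 ↦ 1  ≥
p1 = 1/2, p2 = 1/2 ↦ 1/2  <
p1 = 1/2, p2 = 1 ↦ 1/2  <
p1 = 1, p2 = 0 ↦ 1  ≥
p1 = 1, p2 = 1/2 ↦ 1  ≥
p1 = 1, p2 = 1 ↦ 1  ≥
So 5 of the 9 assignments meet the threshold.

5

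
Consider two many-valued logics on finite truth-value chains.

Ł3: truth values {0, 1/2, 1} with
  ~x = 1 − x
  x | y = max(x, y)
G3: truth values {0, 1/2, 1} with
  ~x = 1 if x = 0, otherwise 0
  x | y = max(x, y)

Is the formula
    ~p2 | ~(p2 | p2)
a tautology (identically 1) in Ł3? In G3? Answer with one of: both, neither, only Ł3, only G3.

In Ł3: at p2 = 1/2 the value is 1/2 — not a tautology.
In G3: at p2 = 1/2 the value is 0 — not a tautology.

neither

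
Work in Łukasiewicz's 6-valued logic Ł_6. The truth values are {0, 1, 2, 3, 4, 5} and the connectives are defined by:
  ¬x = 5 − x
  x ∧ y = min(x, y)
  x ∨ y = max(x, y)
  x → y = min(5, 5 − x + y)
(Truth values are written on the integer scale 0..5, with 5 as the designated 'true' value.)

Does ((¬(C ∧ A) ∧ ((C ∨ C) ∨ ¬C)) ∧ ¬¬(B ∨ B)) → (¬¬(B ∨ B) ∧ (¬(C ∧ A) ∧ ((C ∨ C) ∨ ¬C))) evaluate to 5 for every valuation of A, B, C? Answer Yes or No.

Yes

At A = 4, B = 2, C = 1, for instance:
C ∧ A = 1 ∧ 4 = 1
¬(C ∧ A) = ¬1 = 4
C ∨ C = 1 ∨ 1 = 1
¬C = ¬1 = 4
(C ∨ C) ∨ ¬C = 1 ∨ 4 = 4
¬(C ∧ A) ∧ ((C ∨ C) ∨ ¬C) = 4 ∧ 4 = 4
B ∨ B = 2 ∨ 2 = 2
¬(B ∨ B) = ¬2 = 3
¬¬(B ∨ B) = ¬3 = 2
(¬(C ∧ A) ∧ ((C ∨ C) ∨ ¬C)) ∧ ¬¬(B ∨ B) = 4 ∧ 2 = 2
¬¬(B ∨ B) ∧ (¬(C ∧ A) ∧ ((C ∨ C) ∨ ¬C)) = 2 ∧ 4 = 2
((¬(C ∧ A) ∧ ((C ∨ C) ∨ ¬C)) ∧ ¬¬(B ∨ B)) → (¬¬(B ∨ B) ∧ (¬(C ∧ A) ∧ ((C ∨ C) ∨ ¬C))) = 2 → 2 = 5
and checking the remaining 215 assignments likewise gives ≥ 5 in every case.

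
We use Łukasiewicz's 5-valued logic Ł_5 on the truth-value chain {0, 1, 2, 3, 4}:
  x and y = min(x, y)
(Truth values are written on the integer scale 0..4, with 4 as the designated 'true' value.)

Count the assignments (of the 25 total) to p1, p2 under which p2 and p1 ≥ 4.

1

value 4: 1 assignment (counts)
value 3: 3 assignments
value 2: 5 assignments
value 1: 7 assignments
value 0: 9 assignments
So 1 of the 25 assignments meets the threshold.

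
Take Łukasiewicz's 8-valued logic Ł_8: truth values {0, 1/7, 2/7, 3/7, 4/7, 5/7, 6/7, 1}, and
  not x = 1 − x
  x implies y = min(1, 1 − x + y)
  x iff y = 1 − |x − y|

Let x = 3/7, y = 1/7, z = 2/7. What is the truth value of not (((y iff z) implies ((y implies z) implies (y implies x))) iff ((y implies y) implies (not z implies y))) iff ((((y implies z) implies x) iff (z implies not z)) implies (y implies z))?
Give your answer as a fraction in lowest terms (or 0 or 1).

4/7

y iff z = 1/7 iff 2/7 = 6/7
y implies z = 1/7 implies 2/7 = 1
y implies x = 1/7 implies 3/7 = 1
(y implies z) implies (y implies x) = 1 implies 1 = 1
(y iff z) implies ((y implies z) implies (y implies x)) = 6/7 implies 1 = 1
y implies y = 1/7 implies 1/7 = 1
not z = not 2/7 = 5/7
not z implies y = 5/7 implies 1/7 = 3/7
(y implies y) implies (not z implies y) = 1 implies 3/7 = 3/7
((y iff z) implies ((y implies z) implies (y implies x))) iff ((y implies y) implies (not z implies y)) = 1 iff 3/7 = 3/7
not (((y iff z) implies ((y implies z) implies (y implies x))) iff ((y implies y) implies (not z implies y))) = not 3/7 = 4/7
y implies z = 1/7 implies 2/7 = 1
(y implies z) implies x = 1 implies 3/7 = 3/7
not z = not 2/7 = 5/7
z implies not z = 2/7 implies 5/7 = 1
((y implies z) implies x) iff (z implies not z) = 3/7 iff 1 = 3/7
y implies z = 1/7 implies 2/7 = 1
(((y implies z) implies x) iff (z implies not z)) implies (y implies z) = 3/7 implies 1 = 1
not (((y iff z) implies ((y implies z) implies (y implies x))) iff ((y implies y) implies (not z implies y))) iff ((((y implies z) implies x) iff (z implies not z)) implies (y implies z)) = 4/7 iff 1 = 4/7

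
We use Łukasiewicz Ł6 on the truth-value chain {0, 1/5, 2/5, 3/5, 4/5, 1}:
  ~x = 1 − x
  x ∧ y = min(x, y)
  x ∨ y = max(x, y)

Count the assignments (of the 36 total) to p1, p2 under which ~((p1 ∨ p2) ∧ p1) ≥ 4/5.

value 1: 6 assignments (counts)
value 4/5: 6 assignments (counts)
value 3/5: 6 assignments
value 2/5: 6 assignments
value 1/5: 6 assignments
value 0: 6 assignments
So 12 of the 36 assignments meet the threshold.

12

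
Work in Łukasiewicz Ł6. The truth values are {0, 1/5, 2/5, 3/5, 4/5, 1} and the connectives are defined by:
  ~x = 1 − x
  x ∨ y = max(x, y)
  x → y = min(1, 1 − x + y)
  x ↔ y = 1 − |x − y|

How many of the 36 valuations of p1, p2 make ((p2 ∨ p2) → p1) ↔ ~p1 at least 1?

value 1: 3 assignments (counts)
value 4/5: 7 assignments
value 3/5: 6 assignments
value 2/5: 7 assignments
value 1/5: 6 assignments
value 0: 7 assignments
So 3 of the 36 assignments meet the threshold.

3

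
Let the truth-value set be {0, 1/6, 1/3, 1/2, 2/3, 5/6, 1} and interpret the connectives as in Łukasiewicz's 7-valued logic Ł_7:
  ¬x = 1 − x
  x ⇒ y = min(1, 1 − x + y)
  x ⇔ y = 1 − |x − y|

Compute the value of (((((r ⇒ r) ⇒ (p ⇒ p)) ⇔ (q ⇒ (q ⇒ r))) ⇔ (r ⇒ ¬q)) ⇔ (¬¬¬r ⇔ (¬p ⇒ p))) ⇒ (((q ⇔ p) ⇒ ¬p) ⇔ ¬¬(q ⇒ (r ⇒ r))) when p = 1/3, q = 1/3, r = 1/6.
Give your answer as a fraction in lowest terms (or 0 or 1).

5/6

r ⇒ r = 1/6 ⇒ 1/6 = 1
p ⇒ p = 1/3 ⇒ 1/3 = 1
(r ⇒ r) ⇒ (p ⇒ p) = 1 ⇒ 1 = 1
q ⇒ r = 1/3 ⇒ 1/6 = 5/6
q ⇒ (q ⇒ r) = 1/3 ⇒ 5/6 = 1
((r ⇒ r) ⇒ (p ⇒ p)) ⇔ (q ⇒ (q ⇒ r)) = 1 ⇔ 1 = 1
¬q = ¬1/3 = 2/3
r ⇒ ¬q = 1/6 ⇒ 2/3 = 1
(((r ⇒ r) ⇒ (p ⇒ p)) ⇔ (q ⇒ (q ⇒ r))) ⇔ (r ⇒ ¬q) = 1 ⇔ 1 = 1
¬r = ¬1/6 = 5/6
¬¬r = ¬5/6 = 1/6
¬¬¬r = ¬1/6 = 5/6
¬p = ¬1/3 = 2/3
¬p ⇒ p = 2/3 ⇒ 1/3 = 2/3
¬¬¬r ⇔ (¬p ⇒ p) = 5/6 ⇔ 2/3 = 5/6
((((r ⇒ r) ⇒ (p ⇒ p)) ⇔ (q ⇒ (q ⇒ r))) ⇔ (r ⇒ ¬q)) ⇔ (¬¬¬r ⇔ (¬p ⇒ p)) = 1 ⇔ 5/6 = 5/6
q ⇔ p = 1/3 ⇔ 1/3 = 1
¬p = ¬1/3 = 2/3
(q ⇔ p) ⇒ ¬p = 1 ⇒ 2/3 = 2/3
r ⇒ r = 1/6 ⇒ 1/6 = 1
q ⇒ (r ⇒ r) = 1/3 ⇒ 1 = 1
¬(q ⇒ (r ⇒ r)) = ¬1 = 0
¬¬(q ⇒ (r ⇒ r)) = ¬0 = 1
((q ⇔ p) ⇒ ¬p) ⇔ ¬¬(q ⇒ (r ⇒ r)) = 2/3 ⇔ 1 = 2/3
(((((r ⇒ r) ⇒ (p ⇒ p)) ⇔ (q ⇒ (q ⇒ r))) ⇔ (r ⇒ ¬q)) ⇔ (¬¬¬r ⇔ (¬p ⇒ p))) ⇒ (((q ⇔ p) ⇒ ¬p) ⇔ ¬¬(q ⇒ (r ⇒ r))) = 5/6 ⇒ 2/3 = 5/6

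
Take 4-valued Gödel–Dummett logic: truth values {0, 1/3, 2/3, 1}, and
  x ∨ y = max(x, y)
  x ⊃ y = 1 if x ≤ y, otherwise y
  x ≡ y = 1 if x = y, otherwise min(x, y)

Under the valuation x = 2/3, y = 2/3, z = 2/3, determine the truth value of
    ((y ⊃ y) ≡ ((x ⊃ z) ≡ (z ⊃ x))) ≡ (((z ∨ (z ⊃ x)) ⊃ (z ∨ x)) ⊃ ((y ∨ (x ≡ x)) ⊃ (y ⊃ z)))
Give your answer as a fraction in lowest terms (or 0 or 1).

y ⊃ y = 2/3 ⊃ 2/3 = 1
x ⊃ z = 2/3 ⊃ 2/3 = 1
z ⊃ x = 2/3 ⊃ 2/3 = 1
(x ⊃ z) ≡ (z ⊃ x) = 1 ≡ 1 = 1
(y ⊃ y) ≡ ((x ⊃ z) ≡ (z ⊃ x)) = 1 ≡ 1 = 1
z ⊃ x = 2/3 ⊃ 2/3 = 1
z ∨ (z ⊃ x) = 2/3 ∨ 1 = 1
z ∨ x = 2/3 ∨ 2/3 = 2/3
(z ∨ (z ⊃ x)) ⊃ (z ∨ x) = 1 ⊃ 2/3 = 2/3
x ≡ x = 2/3 ≡ 2/3 = 1
y ∨ (x ≡ x) = 2/3 ∨ 1 = 1
y ⊃ z = 2/3 ⊃ 2/3 = 1
(y ∨ (x ≡ x)) ⊃ (y ⊃ z) = 1 ⊃ 1 = 1
((z ∨ (z ⊃ x)) ⊃ (z ∨ x)) ⊃ ((y ∨ (x ≡ x)) ⊃ (y ⊃ z)) = 2/3 ⊃ 1 = 1
((y ⊃ y) ≡ ((x ⊃ z) ≡ (z ⊃ x))) ≡ (((z ∨ (z ⊃ x)) ⊃ (z ∨ x)) ⊃ ((y ∨ (x ≡ x)) ⊃ (y ⊃ z))) = 1 ≡ 1 = 1

1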